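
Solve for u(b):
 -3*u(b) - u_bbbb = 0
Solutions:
 u(b) = (C1*sin(sqrt(2)*3^(1/4)*b/2) + C2*cos(sqrt(2)*3^(1/4)*b/2))*exp(-sqrt(2)*3^(1/4)*b/2) + (C3*sin(sqrt(2)*3^(1/4)*b/2) + C4*cos(sqrt(2)*3^(1/4)*b/2))*exp(sqrt(2)*3^(1/4)*b/2)


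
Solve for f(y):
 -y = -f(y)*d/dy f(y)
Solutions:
 f(y) = -sqrt(C1 + y^2)
 f(y) = sqrt(C1 + y^2)


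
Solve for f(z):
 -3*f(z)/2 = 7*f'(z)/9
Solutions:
 f(z) = C1*exp(-27*z/14)


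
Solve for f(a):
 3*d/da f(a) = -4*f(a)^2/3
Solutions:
 f(a) = 9/(C1 + 4*a)


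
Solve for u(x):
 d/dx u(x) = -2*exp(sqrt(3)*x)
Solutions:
 u(x) = C1 - 2*sqrt(3)*exp(sqrt(3)*x)/3


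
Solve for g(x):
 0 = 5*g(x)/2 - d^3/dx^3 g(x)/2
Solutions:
 g(x) = C3*exp(5^(1/3)*x) + (C1*sin(sqrt(3)*5^(1/3)*x/2) + C2*cos(sqrt(3)*5^(1/3)*x/2))*exp(-5^(1/3)*x/2)


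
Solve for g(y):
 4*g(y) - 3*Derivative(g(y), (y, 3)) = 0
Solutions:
 g(y) = C3*exp(6^(2/3)*y/3) + (C1*sin(2^(2/3)*3^(1/6)*y/2) + C2*cos(2^(2/3)*3^(1/6)*y/2))*exp(-6^(2/3)*y/6)


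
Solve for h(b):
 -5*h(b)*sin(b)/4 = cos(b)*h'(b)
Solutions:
 h(b) = C1*cos(b)^(5/4)


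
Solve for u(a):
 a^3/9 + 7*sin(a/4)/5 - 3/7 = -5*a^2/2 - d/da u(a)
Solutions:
 u(a) = C1 - a^4/36 - 5*a^3/6 + 3*a/7 + 28*cos(a/4)/5


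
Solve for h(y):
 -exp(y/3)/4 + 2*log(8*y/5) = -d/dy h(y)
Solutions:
 h(y) = C1 - 2*y*log(y) + 2*y*(-3*log(2) + 1 + log(5)) + 3*exp(y/3)/4


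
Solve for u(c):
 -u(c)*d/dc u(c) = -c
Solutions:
 u(c) = -sqrt(C1 + c^2)
 u(c) = sqrt(C1 + c^2)


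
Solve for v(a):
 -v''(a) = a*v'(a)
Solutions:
 v(a) = C1 + C2*erf(sqrt(2)*a/2)


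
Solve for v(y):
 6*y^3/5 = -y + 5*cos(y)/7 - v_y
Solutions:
 v(y) = C1 - 3*y^4/10 - y^2/2 + 5*sin(y)/7


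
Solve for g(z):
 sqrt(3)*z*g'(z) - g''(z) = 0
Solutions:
 g(z) = C1 + C2*erfi(sqrt(2)*3^(1/4)*z/2)


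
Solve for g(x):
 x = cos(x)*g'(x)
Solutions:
 g(x) = C1 + Integral(x/cos(x), x)


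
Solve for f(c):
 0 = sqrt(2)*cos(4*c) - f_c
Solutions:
 f(c) = C1 + sqrt(2)*sin(4*c)/4


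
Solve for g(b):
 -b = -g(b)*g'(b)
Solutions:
 g(b) = -sqrt(C1 + b^2)
 g(b) = sqrt(C1 + b^2)


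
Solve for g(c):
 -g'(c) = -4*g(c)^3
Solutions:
 g(c) = -sqrt(2)*sqrt(-1/(C1 + 4*c))/2
 g(c) = sqrt(2)*sqrt(-1/(C1 + 4*c))/2


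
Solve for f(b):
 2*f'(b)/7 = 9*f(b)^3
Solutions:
 f(b) = -sqrt(-1/(C1 + 63*b))
 f(b) = sqrt(-1/(C1 + 63*b))


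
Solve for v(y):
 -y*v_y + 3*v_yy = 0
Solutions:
 v(y) = C1 + C2*erfi(sqrt(6)*y/6)


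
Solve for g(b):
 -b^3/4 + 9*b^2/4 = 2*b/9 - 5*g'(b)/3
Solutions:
 g(b) = C1 + 3*b^4/80 - 9*b^3/20 + b^2/15


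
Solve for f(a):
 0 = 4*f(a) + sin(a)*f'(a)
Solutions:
 f(a) = C1*(cos(a)^2 + 2*cos(a) + 1)/(cos(a)^2 - 2*cos(a) + 1)


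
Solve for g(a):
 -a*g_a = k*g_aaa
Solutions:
 g(a) = C1 + Integral(C2*airyai(a*(-1/k)^(1/3)) + C3*airybi(a*(-1/k)^(1/3)), a)


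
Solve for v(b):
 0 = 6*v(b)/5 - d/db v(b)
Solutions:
 v(b) = C1*exp(6*b/5)


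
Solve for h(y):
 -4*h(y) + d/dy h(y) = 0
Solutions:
 h(y) = C1*exp(4*y)


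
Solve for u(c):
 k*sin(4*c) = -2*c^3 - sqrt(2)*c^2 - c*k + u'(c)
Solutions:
 u(c) = C1 + c^4/2 + sqrt(2)*c^3/3 + c^2*k/2 - k*cos(4*c)/4


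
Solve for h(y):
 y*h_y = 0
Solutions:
 h(y) = C1


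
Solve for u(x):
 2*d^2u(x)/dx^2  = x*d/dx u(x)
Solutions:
 u(x) = C1 + C2*erfi(x/2)


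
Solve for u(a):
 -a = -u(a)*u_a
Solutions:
 u(a) = -sqrt(C1 + a^2)
 u(a) = sqrt(C1 + a^2)


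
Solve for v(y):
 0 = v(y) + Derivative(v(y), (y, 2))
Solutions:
 v(y) = C1*sin(y) + C2*cos(y)


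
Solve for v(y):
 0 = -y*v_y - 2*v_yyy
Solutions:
 v(y) = C1 + Integral(C2*airyai(-2^(2/3)*y/2) + C3*airybi(-2^(2/3)*y/2), y)


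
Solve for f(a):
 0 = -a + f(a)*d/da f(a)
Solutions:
 f(a) = -sqrt(C1 + a^2)
 f(a) = sqrt(C1 + a^2)


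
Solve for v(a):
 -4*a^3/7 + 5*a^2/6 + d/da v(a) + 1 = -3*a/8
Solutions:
 v(a) = C1 + a^4/7 - 5*a^3/18 - 3*a^2/16 - a


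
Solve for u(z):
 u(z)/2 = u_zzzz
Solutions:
 u(z) = C1*exp(-2^(3/4)*z/2) + C2*exp(2^(3/4)*z/2) + C3*sin(2^(3/4)*z/2) + C4*cos(2^(3/4)*z/2)


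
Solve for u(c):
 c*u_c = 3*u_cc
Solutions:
 u(c) = C1 + C2*erfi(sqrt(6)*c/6)


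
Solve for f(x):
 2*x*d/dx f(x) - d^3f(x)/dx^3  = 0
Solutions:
 f(x) = C1 + Integral(C2*airyai(2^(1/3)*x) + C3*airybi(2^(1/3)*x), x)


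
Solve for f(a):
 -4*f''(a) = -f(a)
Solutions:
 f(a) = C1*exp(-a/2) + C2*exp(a/2)


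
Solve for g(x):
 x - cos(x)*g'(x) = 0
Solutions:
 g(x) = C1 + Integral(x/cos(x), x)


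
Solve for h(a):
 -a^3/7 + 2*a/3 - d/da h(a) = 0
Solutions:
 h(a) = C1 - a^4/28 + a^2/3


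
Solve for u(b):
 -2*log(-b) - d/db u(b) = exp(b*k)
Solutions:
 u(b) = C1 - 2*b*log(-b) + 2*b + Piecewise((-exp(b*k)/k, Ne(k, 0)), (-b, True))


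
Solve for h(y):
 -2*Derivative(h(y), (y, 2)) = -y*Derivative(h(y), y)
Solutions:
 h(y) = C1 + C2*erfi(y/2)


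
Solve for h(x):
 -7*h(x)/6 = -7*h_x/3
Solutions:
 h(x) = C1*exp(x/2)


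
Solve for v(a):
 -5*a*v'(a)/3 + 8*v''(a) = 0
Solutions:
 v(a) = C1 + C2*erfi(sqrt(15)*a/12)


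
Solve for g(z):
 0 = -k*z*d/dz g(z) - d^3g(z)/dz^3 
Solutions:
 g(z) = C1 + Integral(C2*airyai(z*(-k)^(1/3)) + C3*airybi(z*(-k)^(1/3)), z)


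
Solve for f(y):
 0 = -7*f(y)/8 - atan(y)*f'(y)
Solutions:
 f(y) = C1*exp(-7*Integral(1/atan(y), y)/8)


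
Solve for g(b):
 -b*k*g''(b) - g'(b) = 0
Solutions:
 g(b) = C1 + b^(((re(k) - 1)*re(k) + im(k)^2)/(re(k)^2 + im(k)^2))*(C2*sin(log(b)*Abs(im(k))/(re(k)^2 + im(k)^2)) + C3*cos(log(b)*im(k)/(re(k)^2 + im(k)^2)))


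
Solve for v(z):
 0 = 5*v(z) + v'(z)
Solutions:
 v(z) = C1*exp(-5*z)


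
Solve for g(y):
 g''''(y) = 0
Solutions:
 g(y) = C1 + C2*y + C3*y^2 + C4*y^3


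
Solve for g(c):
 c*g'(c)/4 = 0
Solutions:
 g(c) = C1


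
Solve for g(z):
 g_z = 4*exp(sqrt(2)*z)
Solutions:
 g(z) = C1 + 2*sqrt(2)*exp(sqrt(2)*z)


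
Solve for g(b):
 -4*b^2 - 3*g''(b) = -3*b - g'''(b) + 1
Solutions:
 g(b) = C1 + C2*b + C3*exp(3*b) - b^4/9 + b^3/54 - 4*b^2/27


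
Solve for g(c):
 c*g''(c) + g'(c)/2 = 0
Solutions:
 g(c) = C1 + C2*sqrt(c)


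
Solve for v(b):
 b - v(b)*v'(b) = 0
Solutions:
 v(b) = -sqrt(C1 + b^2)
 v(b) = sqrt(C1 + b^2)


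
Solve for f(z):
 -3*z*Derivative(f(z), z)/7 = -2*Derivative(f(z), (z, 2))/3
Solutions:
 f(z) = C1 + C2*erfi(3*sqrt(7)*z/14)


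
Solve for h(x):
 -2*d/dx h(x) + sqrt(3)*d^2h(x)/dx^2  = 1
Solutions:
 h(x) = C1 + C2*exp(2*sqrt(3)*x/3) - x/2


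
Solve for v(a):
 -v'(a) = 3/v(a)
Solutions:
 v(a) = -sqrt(C1 - 6*a)
 v(a) = sqrt(C1 - 6*a)


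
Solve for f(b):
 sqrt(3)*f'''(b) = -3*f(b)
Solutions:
 f(b) = C3*exp(-3^(1/6)*b) + (C1*sin(3^(2/3)*b/2) + C2*cos(3^(2/3)*b/2))*exp(3^(1/6)*b/2)


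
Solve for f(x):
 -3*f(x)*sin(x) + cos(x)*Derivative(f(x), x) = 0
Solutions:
 f(x) = C1/cos(x)^3


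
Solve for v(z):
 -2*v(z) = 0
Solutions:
 v(z) = 0


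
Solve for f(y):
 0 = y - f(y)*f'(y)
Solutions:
 f(y) = -sqrt(C1 + y^2)
 f(y) = sqrt(C1 + y^2)


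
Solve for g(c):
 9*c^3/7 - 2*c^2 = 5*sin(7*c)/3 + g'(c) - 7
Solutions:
 g(c) = C1 + 9*c^4/28 - 2*c^3/3 + 7*c + 5*cos(7*c)/21


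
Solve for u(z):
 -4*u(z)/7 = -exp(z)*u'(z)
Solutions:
 u(z) = C1*exp(-4*exp(-z)/7)


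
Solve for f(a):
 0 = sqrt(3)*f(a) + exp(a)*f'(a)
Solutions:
 f(a) = C1*exp(sqrt(3)*exp(-a))


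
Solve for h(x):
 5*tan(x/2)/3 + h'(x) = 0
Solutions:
 h(x) = C1 + 10*log(cos(x/2))/3


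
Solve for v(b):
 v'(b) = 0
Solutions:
 v(b) = C1


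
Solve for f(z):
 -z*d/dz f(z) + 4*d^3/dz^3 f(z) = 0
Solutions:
 f(z) = C1 + Integral(C2*airyai(2^(1/3)*z/2) + C3*airybi(2^(1/3)*z/2), z)


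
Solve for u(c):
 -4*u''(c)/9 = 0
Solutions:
 u(c) = C1 + C2*c


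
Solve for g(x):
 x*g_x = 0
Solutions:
 g(x) = C1


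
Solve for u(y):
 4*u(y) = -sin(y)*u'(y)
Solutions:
 u(y) = C1*(cos(y)^2 + 2*cos(y) + 1)/(cos(y)^2 - 2*cos(y) + 1)


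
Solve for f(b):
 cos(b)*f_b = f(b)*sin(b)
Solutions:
 f(b) = C1/cos(b)


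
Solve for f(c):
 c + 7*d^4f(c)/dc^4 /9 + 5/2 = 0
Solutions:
 f(c) = C1 + C2*c + C3*c^2 + C4*c^3 - 3*c^5/280 - 15*c^4/112


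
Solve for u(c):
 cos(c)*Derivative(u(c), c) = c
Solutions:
 u(c) = C1 + Integral(c/cos(c), c)


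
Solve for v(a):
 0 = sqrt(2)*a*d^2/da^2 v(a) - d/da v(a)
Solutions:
 v(a) = C1 + C2*a^(sqrt(2)/2 + 1)


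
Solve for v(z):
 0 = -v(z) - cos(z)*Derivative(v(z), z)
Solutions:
 v(z) = C1*sqrt(sin(z) - 1)/sqrt(sin(z) + 1)


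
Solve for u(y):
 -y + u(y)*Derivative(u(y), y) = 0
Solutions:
 u(y) = -sqrt(C1 + y^2)
 u(y) = sqrt(C1 + y^2)


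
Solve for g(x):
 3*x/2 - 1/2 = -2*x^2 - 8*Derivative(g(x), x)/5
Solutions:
 g(x) = C1 - 5*x^3/12 - 15*x^2/32 + 5*x/16


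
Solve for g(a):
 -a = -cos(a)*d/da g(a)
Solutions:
 g(a) = C1 + Integral(a/cos(a), a)


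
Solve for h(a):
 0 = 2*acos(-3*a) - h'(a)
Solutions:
 h(a) = C1 + 2*a*acos(-3*a) + 2*sqrt(1 - 9*a^2)/3


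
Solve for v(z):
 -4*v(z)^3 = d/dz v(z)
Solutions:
 v(z) = -sqrt(2)*sqrt(-1/(C1 - 4*z))/2
 v(z) = sqrt(2)*sqrt(-1/(C1 - 4*z))/2


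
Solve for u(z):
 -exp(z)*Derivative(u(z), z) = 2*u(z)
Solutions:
 u(z) = C1*exp(2*exp(-z))


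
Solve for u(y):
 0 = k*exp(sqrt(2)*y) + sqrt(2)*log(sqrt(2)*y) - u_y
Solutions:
 u(y) = C1 + sqrt(2)*k*exp(sqrt(2)*y)/2 + sqrt(2)*y*log(y) + sqrt(2)*y*(-1 + log(2)/2)


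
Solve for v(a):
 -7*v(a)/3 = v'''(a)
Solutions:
 v(a) = C3*exp(-3^(2/3)*7^(1/3)*a/3) + (C1*sin(3^(1/6)*7^(1/3)*a/2) + C2*cos(3^(1/6)*7^(1/3)*a/2))*exp(3^(2/3)*7^(1/3)*a/6)


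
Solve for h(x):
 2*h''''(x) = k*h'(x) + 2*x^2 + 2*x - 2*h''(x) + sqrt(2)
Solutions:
 h(x) = C1 + C2*exp(x*(6^(1/3)*(-9*k + 2*sqrt(3)*sqrt(27*k^2/4 + 4))^(1/3)/12 - 2^(1/3)*3^(5/6)*I*(-9*k + 2*sqrt(3)*sqrt(27*k^2/4 + 4))^(1/3)/12 + 4/((-6^(1/3) + 2^(1/3)*3^(5/6)*I)*(-9*k + 2*sqrt(3)*sqrt(27*k^2/4 + 4))^(1/3)))) + C3*exp(x*(6^(1/3)*(-9*k + 2*sqrt(3)*sqrt(27*k^2/4 + 4))^(1/3)/12 + 2^(1/3)*3^(5/6)*I*(-9*k + 2*sqrt(3)*sqrt(27*k^2/4 + 4))^(1/3)/12 - 4/((6^(1/3) + 2^(1/3)*3^(5/6)*I)*(-9*k + 2*sqrt(3)*sqrt(27*k^2/4 + 4))^(1/3)))) + C4*exp(6^(1/3)*x*(-(-9*k + 2*sqrt(3)*sqrt(27*k^2/4 + 4))^(1/3) + 2*6^(1/3)/(-9*k + 2*sqrt(3)*sqrt(27*k^2/4 + 4))^(1/3))/6) - 2*x^3/(3*k) - x^2/k - sqrt(2)*x/k - 4*x^2/k^2 - 4*x/k^2 - 16*x/k^3


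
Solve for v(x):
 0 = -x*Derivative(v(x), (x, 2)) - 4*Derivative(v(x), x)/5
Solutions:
 v(x) = C1 + C2*x^(1/5)


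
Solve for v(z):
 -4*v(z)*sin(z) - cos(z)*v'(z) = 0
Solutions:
 v(z) = C1*cos(z)^4


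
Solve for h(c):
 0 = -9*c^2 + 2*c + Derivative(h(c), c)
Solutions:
 h(c) = C1 + 3*c^3 - c^2


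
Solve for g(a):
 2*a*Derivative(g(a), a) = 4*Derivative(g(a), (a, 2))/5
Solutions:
 g(a) = C1 + C2*erfi(sqrt(5)*a/2)


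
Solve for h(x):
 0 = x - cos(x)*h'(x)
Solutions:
 h(x) = C1 + Integral(x/cos(x), x)


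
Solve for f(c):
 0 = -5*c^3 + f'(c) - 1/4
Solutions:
 f(c) = C1 + 5*c^4/4 + c/4


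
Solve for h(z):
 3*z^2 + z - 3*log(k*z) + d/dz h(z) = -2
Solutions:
 h(z) = C1 - z^3 - z^2/2 + 3*z*log(k*z) - 5*z


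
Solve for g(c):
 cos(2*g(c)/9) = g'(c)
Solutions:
 -c - 9*log(sin(2*g(c)/9) - 1)/4 + 9*log(sin(2*g(c)/9) + 1)/4 = C1


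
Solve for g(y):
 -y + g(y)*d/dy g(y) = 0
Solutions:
 g(y) = -sqrt(C1 + y^2)
 g(y) = sqrt(C1 + y^2)


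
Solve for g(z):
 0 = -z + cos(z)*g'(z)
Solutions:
 g(z) = C1 + Integral(z/cos(z), z)


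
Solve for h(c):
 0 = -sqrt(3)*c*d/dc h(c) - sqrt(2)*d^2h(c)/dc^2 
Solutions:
 h(c) = C1 + C2*erf(6^(1/4)*c/2)


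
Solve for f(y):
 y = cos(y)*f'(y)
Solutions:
 f(y) = C1 + Integral(y/cos(y), y)


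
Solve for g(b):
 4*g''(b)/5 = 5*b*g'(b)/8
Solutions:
 g(b) = C1 + C2*erfi(5*b/8)


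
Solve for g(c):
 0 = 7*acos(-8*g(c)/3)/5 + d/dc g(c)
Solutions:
 Integral(1/acos(-8*_y/3), (_y, g(c))) = C1 - 7*c/5


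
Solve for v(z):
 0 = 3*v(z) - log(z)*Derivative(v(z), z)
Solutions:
 v(z) = C1*exp(3*li(z))


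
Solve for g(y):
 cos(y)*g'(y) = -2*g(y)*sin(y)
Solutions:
 g(y) = C1*cos(y)^2


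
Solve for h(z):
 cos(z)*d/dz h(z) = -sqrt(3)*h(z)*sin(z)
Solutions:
 h(z) = C1*cos(z)^(sqrt(3))


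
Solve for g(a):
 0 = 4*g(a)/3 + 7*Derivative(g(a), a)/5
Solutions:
 g(a) = C1*exp(-20*a/21)


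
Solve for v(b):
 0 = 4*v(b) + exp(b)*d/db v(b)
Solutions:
 v(b) = C1*exp(4*exp(-b))


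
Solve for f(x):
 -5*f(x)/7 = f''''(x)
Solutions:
 f(x) = (C1*sin(sqrt(2)*5^(1/4)*7^(3/4)*x/14) + C2*cos(sqrt(2)*5^(1/4)*7^(3/4)*x/14))*exp(-sqrt(2)*5^(1/4)*7^(3/4)*x/14) + (C3*sin(sqrt(2)*5^(1/4)*7^(3/4)*x/14) + C4*cos(sqrt(2)*5^(1/4)*7^(3/4)*x/14))*exp(sqrt(2)*5^(1/4)*7^(3/4)*x/14)


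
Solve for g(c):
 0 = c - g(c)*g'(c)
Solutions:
 g(c) = -sqrt(C1 + c^2)
 g(c) = sqrt(C1 + c^2)


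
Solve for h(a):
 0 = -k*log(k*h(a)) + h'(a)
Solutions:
 li(k*h(a))/k = C1 + a*k


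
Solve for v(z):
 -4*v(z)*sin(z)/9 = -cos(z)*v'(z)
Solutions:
 v(z) = C1/cos(z)^(4/9)


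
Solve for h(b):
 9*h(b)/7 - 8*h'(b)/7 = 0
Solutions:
 h(b) = C1*exp(9*b/8)


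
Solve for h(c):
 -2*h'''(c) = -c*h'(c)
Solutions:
 h(c) = C1 + Integral(C2*airyai(2^(2/3)*c/2) + C3*airybi(2^(2/3)*c/2), c)


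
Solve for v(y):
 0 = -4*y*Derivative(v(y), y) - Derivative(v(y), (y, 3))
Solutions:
 v(y) = C1 + Integral(C2*airyai(-2^(2/3)*y) + C3*airybi(-2^(2/3)*y), y)


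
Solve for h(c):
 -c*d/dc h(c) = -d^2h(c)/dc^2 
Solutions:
 h(c) = C1 + C2*erfi(sqrt(2)*c/2)


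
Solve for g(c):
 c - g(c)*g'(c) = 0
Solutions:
 g(c) = -sqrt(C1 + c^2)
 g(c) = sqrt(C1 + c^2)


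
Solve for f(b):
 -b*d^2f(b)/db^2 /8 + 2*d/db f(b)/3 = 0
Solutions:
 f(b) = C1 + C2*b^(19/3)


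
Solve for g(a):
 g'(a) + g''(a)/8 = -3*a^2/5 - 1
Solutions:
 g(a) = C1 + C2*exp(-8*a) - a^3/5 + 3*a^2/40 - 163*a/160


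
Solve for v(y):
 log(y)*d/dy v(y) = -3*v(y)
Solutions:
 v(y) = C1*exp(-3*li(y))


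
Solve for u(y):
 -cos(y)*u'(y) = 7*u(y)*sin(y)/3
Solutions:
 u(y) = C1*cos(y)^(7/3)


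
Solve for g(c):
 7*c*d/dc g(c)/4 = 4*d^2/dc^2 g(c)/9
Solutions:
 g(c) = C1 + C2*erfi(3*sqrt(14)*c/8)


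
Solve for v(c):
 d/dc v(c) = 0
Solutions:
 v(c) = C1


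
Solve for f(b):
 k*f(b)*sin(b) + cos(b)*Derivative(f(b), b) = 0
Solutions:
 f(b) = C1*exp(k*log(cos(b)))


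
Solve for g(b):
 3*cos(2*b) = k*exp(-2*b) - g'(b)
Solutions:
 g(b) = C1 - k*exp(-2*b)/2 - 3*sin(2*b)/2


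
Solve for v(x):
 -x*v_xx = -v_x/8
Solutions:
 v(x) = C1 + C2*x^(9/8)


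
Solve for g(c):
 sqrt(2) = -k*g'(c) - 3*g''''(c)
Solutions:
 g(c) = C1 + C2*exp(3^(2/3)*c*(-k)^(1/3)/3) + C3*exp(c*(-k)^(1/3)*(-3^(2/3) + 3*3^(1/6)*I)/6) + C4*exp(-c*(-k)^(1/3)*(3^(2/3) + 3*3^(1/6)*I)/6) - sqrt(2)*c/k


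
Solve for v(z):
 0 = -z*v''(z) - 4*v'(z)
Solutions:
 v(z) = C1 + C2/z^3


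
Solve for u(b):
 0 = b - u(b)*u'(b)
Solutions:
 u(b) = -sqrt(C1 + b^2)
 u(b) = sqrt(C1 + b^2)


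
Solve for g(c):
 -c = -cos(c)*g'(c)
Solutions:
 g(c) = C1 + Integral(c/cos(c), c)


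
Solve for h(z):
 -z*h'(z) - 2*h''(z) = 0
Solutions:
 h(z) = C1 + C2*erf(z/2)


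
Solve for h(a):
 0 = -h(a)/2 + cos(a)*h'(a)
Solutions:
 h(a) = C1*(sin(a) + 1)^(1/4)/(sin(a) - 1)^(1/4)


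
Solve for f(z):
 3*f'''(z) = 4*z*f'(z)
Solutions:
 f(z) = C1 + Integral(C2*airyai(6^(2/3)*z/3) + C3*airybi(6^(2/3)*z/3), z)


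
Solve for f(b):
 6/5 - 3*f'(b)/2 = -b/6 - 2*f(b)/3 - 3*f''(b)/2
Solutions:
 f(b) = -b/4 + (C1*sin(sqrt(7)*b/6) + C2*cos(sqrt(7)*b/6))*exp(b/2) - 189/80


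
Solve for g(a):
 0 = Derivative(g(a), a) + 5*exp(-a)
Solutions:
 g(a) = C1 + 5*exp(-a)


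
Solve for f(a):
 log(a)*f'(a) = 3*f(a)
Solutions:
 f(a) = C1*exp(3*li(a))


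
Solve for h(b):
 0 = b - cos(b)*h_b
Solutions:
 h(b) = C1 + Integral(b/cos(b), b)


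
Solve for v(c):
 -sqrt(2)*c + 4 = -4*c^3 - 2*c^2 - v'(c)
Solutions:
 v(c) = C1 - c^4 - 2*c^3/3 + sqrt(2)*c^2/2 - 4*c


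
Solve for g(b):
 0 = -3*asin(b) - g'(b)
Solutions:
 g(b) = C1 - 3*b*asin(b) - 3*sqrt(1 - b^2)


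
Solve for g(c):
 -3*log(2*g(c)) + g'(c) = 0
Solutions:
 -Integral(1/(log(_y) + log(2)), (_y, g(c)))/3 = C1 - c


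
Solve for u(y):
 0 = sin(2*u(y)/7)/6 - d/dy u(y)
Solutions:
 -y/6 + 7*log(cos(2*u(y)/7) - 1)/4 - 7*log(cos(2*u(y)/7) + 1)/4 = C1


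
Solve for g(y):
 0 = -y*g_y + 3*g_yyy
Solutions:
 g(y) = C1 + Integral(C2*airyai(3^(2/3)*y/3) + C3*airybi(3^(2/3)*y/3), y)


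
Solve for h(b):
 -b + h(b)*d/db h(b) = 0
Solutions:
 h(b) = -sqrt(C1 + b^2)
 h(b) = sqrt(C1 + b^2)


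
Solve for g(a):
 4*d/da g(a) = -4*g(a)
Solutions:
 g(a) = C1*exp(-a)


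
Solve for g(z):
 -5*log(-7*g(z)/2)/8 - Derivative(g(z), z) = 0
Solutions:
 8*Integral(1/(log(-_y) - log(2) + log(7)), (_y, g(z)))/5 = C1 - z


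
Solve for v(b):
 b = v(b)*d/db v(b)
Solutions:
 v(b) = -sqrt(C1 + b^2)
 v(b) = sqrt(C1 + b^2)


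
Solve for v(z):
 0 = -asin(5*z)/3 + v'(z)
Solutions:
 v(z) = C1 + z*asin(5*z)/3 + sqrt(1 - 25*z^2)/15


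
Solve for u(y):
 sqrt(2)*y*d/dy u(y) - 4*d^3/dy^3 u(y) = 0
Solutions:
 u(y) = C1 + Integral(C2*airyai(sqrt(2)*y/2) + C3*airybi(sqrt(2)*y/2), y)


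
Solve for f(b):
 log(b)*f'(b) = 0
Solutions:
 f(b) = C1


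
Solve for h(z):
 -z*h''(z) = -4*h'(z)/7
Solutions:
 h(z) = C1 + C2*z^(11/7)


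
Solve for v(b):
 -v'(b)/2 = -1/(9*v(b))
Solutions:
 v(b) = -sqrt(C1 + 4*b)/3
 v(b) = sqrt(C1 + 4*b)/3


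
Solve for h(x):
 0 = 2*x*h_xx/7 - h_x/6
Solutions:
 h(x) = C1 + C2*x^(19/12)


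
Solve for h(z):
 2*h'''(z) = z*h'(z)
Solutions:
 h(z) = C1 + Integral(C2*airyai(2^(2/3)*z/2) + C3*airybi(2^(2/3)*z/2), z)


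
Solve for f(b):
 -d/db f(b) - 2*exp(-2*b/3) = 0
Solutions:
 f(b) = C1 + 3*exp(-2*b/3)


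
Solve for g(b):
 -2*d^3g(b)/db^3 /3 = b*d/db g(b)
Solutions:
 g(b) = C1 + Integral(C2*airyai(-2^(2/3)*3^(1/3)*b/2) + C3*airybi(-2^(2/3)*3^(1/3)*b/2), b)


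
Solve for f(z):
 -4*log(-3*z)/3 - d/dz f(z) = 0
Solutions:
 f(z) = C1 - 4*z*log(-z)/3 + 4*z*(1 - log(3))/3


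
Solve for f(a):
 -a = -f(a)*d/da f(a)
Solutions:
 f(a) = -sqrt(C1 + a^2)
 f(a) = sqrt(C1 + a^2)


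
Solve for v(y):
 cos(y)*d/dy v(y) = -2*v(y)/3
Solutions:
 v(y) = C1*(sin(y) - 1)^(1/3)/(sin(y) + 1)^(1/3)


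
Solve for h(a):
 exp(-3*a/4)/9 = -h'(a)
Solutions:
 h(a) = C1 + 4*exp(-3*a/4)/27


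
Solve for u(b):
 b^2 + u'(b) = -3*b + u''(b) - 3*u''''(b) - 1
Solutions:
 u(b) = C1 + C2*exp(2^(1/3)*b*(2/(sqrt(77) + 9)^(1/3) + 2^(1/3)*(sqrt(77) + 9)^(1/3))/12)*sin(2^(1/3)*sqrt(3)*b*(-2^(1/3)*(sqrt(77) + 9)^(1/3) + 2/(sqrt(77) + 9)^(1/3))/12) + C3*exp(2^(1/3)*b*(2/(sqrt(77) + 9)^(1/3) + 2^(1/3)*(sqrt(77) + 9)^(1/3))/12)*cos(2^(1/3)*sqrt(3)*b*(-2^(1/3)*(sqrt(77) + 9)^(1/3) + 2/(sqrt(77) + 9)^(1/3))/12) + C4*exp(-2^(1/3)*b*(2/(sqrt(77) + 9)^(1/3) + 2^(1/3)*(sqrt(77) + 9)^(1/3))/6) - b^3/3 - 5*b^2/2 - 6*b


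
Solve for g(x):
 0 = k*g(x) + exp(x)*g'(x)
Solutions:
 g(x) = C1*exp(k*exp(-x))


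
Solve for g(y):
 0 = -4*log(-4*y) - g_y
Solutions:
 g(y) = C1 - 4*y*log(-y) + 4*y*(1 - 2*log(2))


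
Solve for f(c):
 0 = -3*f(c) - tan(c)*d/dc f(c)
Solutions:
 f(c) = C1/sin(c)^3


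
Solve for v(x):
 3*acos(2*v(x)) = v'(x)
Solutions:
 Integral(1/acos(2*_y), (_y, v(x))) = C1 + 3*x


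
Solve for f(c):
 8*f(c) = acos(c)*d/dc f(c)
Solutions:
 f(c) = C1*exp(8*Integral(1/acos(c), c))


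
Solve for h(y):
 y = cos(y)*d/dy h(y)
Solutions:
 h(y) = C1 + Integral(y/cos(y), y)


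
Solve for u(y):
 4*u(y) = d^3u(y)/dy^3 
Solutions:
 u(y) = C3*exp(2^(2/3)*y) + (C1*sin(2^(2/3)*sqrt(3)*y/2) + C2*cos(2^(2/3)*sqrt(3)*y/2))*exp(-2^(2/3)*y/2)


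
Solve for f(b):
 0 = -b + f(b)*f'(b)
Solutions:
 f(b) = -sqrt(C1 + b^2)
 f(b) = sqrt(C1 + b^2)


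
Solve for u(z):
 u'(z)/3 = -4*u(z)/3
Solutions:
 u(z) = C1*exp(-4*z)


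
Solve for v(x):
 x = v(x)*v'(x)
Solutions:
 v(x) = -sqrt(C1 + x^2)
 v(x) = sqrt(C1 + x^2)


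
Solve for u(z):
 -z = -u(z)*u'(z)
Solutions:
 u(z) = -sqrt(C1 + z^2)
 u(z) = sqrt(C1 + z^2)


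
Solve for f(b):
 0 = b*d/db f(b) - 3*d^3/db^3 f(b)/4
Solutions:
 f(b) = C1 + Integral(C2*airyai(6^(2/3)*b/3) + C3*airybi(6^(2/3)*b/3), b)


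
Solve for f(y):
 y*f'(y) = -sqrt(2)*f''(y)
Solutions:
 f(y) = C1 + C2*erf(2^(1/4)*y/2)


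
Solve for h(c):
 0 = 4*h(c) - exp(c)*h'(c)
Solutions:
 h(c) = C1*exp(-4*exp(-c))


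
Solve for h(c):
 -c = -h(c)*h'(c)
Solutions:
 h(c) = -sqrt(C1 + c^2)
 h(c) = sqrt(C1 + c^2)


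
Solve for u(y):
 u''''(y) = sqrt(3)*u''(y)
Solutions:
 u(y) = C1 + C2*y + C3*exp(-3^(1/4)*y) + C4*exp(3^(1/4)*y)


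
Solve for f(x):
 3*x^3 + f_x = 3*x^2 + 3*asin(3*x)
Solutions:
 f(x) = C1 - 3*x^4/4 + x^3 + 3*x*asin(3*x) + sqrt(1 - 9*x^2)


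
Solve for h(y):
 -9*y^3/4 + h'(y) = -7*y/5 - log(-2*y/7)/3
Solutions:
 h(y) = C1 + 9*y^4/16 - 7*y^2/10 - y*log(-y)/3 + y*(-log(2) + 1 + log(7))/3


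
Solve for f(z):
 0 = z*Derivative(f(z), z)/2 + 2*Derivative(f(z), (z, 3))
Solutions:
 f(z) = C1 + Integral(C2*airyai(-2^(1/3)*z/2) + C3*airybi(-2^(1/3)*z/2), z)


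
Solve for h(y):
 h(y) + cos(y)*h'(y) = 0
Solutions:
 h(y) = C1*sqrt(sin(y) - 1)/sqrt(sin(y) + 1)


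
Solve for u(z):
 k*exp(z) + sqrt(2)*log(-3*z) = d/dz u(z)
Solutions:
 u(z) = C1 + k*exp(z) + sqrt(2)*z*log(-z) + sqrt(2)*z*(-1 + log(3))


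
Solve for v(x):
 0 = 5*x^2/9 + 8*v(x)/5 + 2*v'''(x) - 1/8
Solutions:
 v(x) = C3*exp(-10^(2/3)*x/5) - 25*x^2/72 + (C1*sin(10^(2/3)*sqrt(3)*x/10) + C2*cos(10^(2/3)*sqrt(3)*x/10))*exp(10^(2/3)*x/10) + 5/64


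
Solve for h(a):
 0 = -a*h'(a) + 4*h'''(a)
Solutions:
 h(a) = C1 + Integral(C2*airyai(2^(1/3)*a/2) + C3*airybi(2^(1/3)*a/2), a)


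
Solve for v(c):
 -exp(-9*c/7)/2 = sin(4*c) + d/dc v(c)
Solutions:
 v(c) = C1 + cos(4*c)/4 + 7*exp(-9*c/7)/18


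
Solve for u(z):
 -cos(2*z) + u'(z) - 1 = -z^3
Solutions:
 u(z) = C1 - z^4/4 + z + sin(2*z)/2


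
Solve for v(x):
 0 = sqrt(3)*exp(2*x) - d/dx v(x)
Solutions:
 v(x) = C1 + sqrt(3)*exp(2*x)/2


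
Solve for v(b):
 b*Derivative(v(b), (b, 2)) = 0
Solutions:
 v(b) = C1 + C2*b


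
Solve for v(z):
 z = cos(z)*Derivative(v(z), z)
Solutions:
 v(z) = C1 + Integral(z/cos(z), z)


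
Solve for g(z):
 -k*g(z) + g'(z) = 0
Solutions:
 g(z) = C1*exp(k*z)


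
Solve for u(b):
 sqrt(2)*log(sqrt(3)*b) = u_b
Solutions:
 u(b) = C1 + sqrt(2)*b*log(b) - sqrt(2)*b + sqrt(2)*b*log(3)/2


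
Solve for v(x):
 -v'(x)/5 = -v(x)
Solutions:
 v(x) = C1*exp(5*x)


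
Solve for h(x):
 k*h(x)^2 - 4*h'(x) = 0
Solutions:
 h(x) = -4/(C1 + k*x)


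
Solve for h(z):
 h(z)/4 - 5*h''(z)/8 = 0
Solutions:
 h(z) = C1*exp(-sqrt(10)*z/5) + C2*exp(sqrt(10)*z/5)


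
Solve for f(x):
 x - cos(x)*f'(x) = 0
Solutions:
 f(x) = C1 + Integral(x/cos(x), x)


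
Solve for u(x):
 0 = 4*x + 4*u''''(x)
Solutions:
 u(x) = C1 + C2*x + C3*x^2 + C4*x^3 - x^5/120


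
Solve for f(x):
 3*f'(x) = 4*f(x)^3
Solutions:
 f(x) = -sqrt(6)*sqrt(-1/(C1 + 4*x))/2
 f(x) = sqrt(6)*sqrt(-1/(C1 + 4*x))/2


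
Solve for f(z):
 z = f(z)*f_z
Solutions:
 f(z) = -sqrt(C1 + z^2)
 f(z) = sqrt(C1 + z^2)


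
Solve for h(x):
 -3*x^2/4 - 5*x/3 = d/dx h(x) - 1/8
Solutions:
 h(x) = C1 - x^3/4 - 5*x^2/6 + x/8


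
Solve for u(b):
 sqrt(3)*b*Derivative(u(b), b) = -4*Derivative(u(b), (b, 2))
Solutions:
 u(b) = C1 + C2*erf(sqrt(2)*3^(1/4)*b/4)


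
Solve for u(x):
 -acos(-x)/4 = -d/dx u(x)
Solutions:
 u(x) = C1 + x*acos(-x)/4 + sqrt(1 - x^2)/4


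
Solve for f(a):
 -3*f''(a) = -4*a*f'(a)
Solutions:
 f(a) = C1 + C2*erfi(sqrt(6)*a/3)


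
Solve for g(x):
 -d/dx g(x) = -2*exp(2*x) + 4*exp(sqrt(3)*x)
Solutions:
 g(x) = C1 + exp(2*x) - 4*sqrt(3)*exp(sqrt(3)*x)/3


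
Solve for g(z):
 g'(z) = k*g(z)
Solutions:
 g(z) = C1*exp(k*z)


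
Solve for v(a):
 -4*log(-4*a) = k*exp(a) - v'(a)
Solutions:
 v(a) = C1 + 4*a*log(-a) + 4*a*(-1 + 2*log(2)) + k*exp(a)


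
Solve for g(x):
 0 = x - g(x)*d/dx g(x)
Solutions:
 g(x) = -sqrt(C1 + x^2)
 g(x) = sqrt(C1 + x^2)


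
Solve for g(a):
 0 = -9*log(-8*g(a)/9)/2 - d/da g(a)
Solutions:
 2*Integral(1/(log(-_y) - 2*log(3) + 3*log(2)), (_y, g(a)))/9 = C1 - a


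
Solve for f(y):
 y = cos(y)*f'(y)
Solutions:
 f(y) = C1 + Integral(y/cos(y), y)


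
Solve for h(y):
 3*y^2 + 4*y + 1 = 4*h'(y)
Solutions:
 h(y) = C1 + y^3/4 + y^2/2 + y/4


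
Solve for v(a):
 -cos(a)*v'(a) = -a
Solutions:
 v(a) = C1 + Integral(a/cos(a), a)


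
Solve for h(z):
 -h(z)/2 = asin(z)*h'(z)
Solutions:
 h(z) = C1*exp(-Integral(1/asin(z), z)/2)


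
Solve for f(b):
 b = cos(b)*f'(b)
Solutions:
 f(b) = C1 + Integral(b/cos(b), b)


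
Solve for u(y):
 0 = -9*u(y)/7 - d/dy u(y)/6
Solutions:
 u(y) = C1*exp(-54*y/7)


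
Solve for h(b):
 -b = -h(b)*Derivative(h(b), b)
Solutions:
 h(b) = -sqrt(C1 + b^2)
 h(b) = sqrt(C1 + b^2)


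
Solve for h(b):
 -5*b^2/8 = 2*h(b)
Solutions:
 h(b) = -5*b^2/16


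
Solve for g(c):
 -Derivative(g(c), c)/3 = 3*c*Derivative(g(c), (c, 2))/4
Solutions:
 g(c) = C1 + C2*c^(5/9)


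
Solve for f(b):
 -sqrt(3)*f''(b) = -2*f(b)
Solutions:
 f(b) = C1*exp(-sqrt(2)*3^(3/4)*b/3) + C2*exp(sqrt(2)*3^(3/4)*b/3)


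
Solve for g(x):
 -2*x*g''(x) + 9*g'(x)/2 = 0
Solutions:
 g(x) = C1 + C2*x^(13/4)


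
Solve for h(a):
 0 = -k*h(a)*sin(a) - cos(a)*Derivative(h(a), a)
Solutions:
 h(a) = C1*exp(k*log(cos(a)))


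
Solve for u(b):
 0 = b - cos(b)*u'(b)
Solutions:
 u(b) = C1 + Integral(b/cos(b), b)


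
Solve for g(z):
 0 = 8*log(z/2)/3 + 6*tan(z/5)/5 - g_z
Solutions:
 g(z) = C1 + 8*z*log(z)/3 - 8*z/3 - 8*z*log(2)/3 - 6*log(cos(z/5))


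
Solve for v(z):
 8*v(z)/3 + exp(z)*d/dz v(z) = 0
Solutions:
 v(z) = C1*exp(8*exp(-z)/3)


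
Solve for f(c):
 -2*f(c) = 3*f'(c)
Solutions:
 f(c) = C1*exp(-2*c/3)


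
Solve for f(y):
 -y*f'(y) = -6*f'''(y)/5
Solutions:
 f(y) = C1 + Integral(C2*airyai(5^(1/3)*6^(2/3)*y/6) + C3*airybi(5^(1/3)*6^(2/3)*y/6), y)


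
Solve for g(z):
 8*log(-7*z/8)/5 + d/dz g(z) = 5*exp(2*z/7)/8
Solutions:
 g(z) = C1 - 8*z*log(-z)/5 + 8*z*(-log(7) + 1 + 3*log(2))/5 + 35*exp(2*z/7)/16


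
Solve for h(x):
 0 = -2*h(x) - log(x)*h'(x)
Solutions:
 h(x) = C1*exp(-2*li(x))


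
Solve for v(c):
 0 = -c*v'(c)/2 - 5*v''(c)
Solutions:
 v(c) = C1 + C2*erf(sqrt(5)*c/10)


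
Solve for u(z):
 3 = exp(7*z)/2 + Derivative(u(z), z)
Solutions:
 u(z) = C1 + 3*z - exp(7*z)/14


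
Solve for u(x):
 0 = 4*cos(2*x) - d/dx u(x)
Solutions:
 u(x) = C1 + 2*sin(2*x)


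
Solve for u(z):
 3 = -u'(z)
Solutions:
 u(z) = C1 - 3*z


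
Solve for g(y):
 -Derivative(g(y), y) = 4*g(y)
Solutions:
 g(y) = C1*exp(-4*y)


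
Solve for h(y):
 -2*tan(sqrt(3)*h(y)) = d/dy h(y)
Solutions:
 h(y) = sqrt(3)*(pi - asin(C1*exp(-2*sqrt(3)*y)))/3
 h(y) = sqrt(3)*asin(C1*exp(-2*sqrt(3)*y))/3


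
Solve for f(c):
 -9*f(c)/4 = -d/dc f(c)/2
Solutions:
 f(c) = C1*exp(9*c/2)


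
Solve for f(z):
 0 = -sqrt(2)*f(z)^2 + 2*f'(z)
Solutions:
 f(z) = -2/(C1 + sqrt(2)*z)


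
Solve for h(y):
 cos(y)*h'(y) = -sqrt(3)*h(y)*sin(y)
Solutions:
 h(y) = C1*cos(y)^(sqrt(3))


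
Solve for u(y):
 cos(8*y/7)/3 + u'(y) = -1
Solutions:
 u(y) = C1 - y - 7*sin(8*y/7)/24


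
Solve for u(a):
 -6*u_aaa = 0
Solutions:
 u(a) = C1 + C2*a + C3*a^2


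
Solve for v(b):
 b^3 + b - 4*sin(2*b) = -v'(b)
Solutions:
 v(b) = C1 - b^4/4 - b^2/2 - 2*cos(2*b)


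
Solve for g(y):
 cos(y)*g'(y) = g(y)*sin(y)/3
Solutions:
 g(y) = C1/cos(y)^(1/3)


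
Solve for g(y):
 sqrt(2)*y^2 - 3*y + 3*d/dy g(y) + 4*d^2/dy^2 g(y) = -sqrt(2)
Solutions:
 g(y) = C1 + C2*exp(-3*y/4) - sqrt(2)*y^3/9 + y^2/2 + 4*sqrt(2)*y^2/9 - 41*sqrt(2)*y/27 - 4*y/3


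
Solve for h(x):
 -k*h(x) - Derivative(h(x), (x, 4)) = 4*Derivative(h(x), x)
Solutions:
 h(x) = C1*exp(x*Piecewise((-sqrt(2)*sqrt(-(-2)^(1/3))/2 + sqrt(2*(-2)^(1/3) + 4*sqrt(2)/sqrt(-(-2)^(1/3)))/2, Eq(k, 0)), (-sqrt(2*k/(3*(sqrt(1 - k^3/27) + 1)^(1/3)) + 2*(sqrt(1 - k^3/27) + 1)^(1/3))/2 + sqrt(-2*k/(3*(sqrt(1 - k^3/27) + 1)^(1/3)) - 2*(sqrt(1 - k^3/27) + 1)^(1/3) + 8/sqrt(2*k/(3*(sqrt(1 - k^3/27) + 1)^(1/3)) + 2*(sqrt(1 - k^3/27) + 1)^(1/3)))/2, True))) + C2*exp(x*Piecewise((sqrt(2)*sqrt(-(-2)^(1/3))/2 - sqrt(-4*sqrt(2)/sqrt(-(-2)^(1/3)) + 2*(-2)^(1/3))/2, Eq(k, 0)), (sqrt(2*k/(3*(sqrt(1 - k^3/27) + 1)^(1/3)) + 2*(sqrt(1 - k^3/27) + 1)^(1/3))/2 - sqrt(-2*k/(3*(sqrt(1 - k^3/27) + 1)^(1/3)) - 2*(sqrt(1 - k^3/27) + 1)^(1/3) - 8/sqrt(2*k/(3*(sqrt(1 - k^3/27) + 1)^(1/3)) + 2*(sqrt(1 - k^3/27) + 1)^(1/3)))/2, True))) + C3*exp(x*Piecewise((-sqrt(2*(-2)^(1/3) + 4*sqrt(2)/sqrt(-(-2)^(1/3)))/2 - sqrt(2)*sqrt(-(-2)^(1/3))/2, Eq(k, 0)), (-sqrt(2*k/(3*(sqrt(1 - k^3/27) + 1)^(1/3)) + 2*(sqrt(1 - k^3/27) + 1)^(1/3))/2 - sqrt(-2*k/(3*(sqrt(1 - k^3/27) + 1)^(1/3)) - 2*(sqrt(1 - k^3/27) + 1)^(1/3) + 8/sqrt(2*k/(3*(sqrt(1 - k^3/27) + 1)^(1/3)) + 2*(sqrt(1 - k^3/27) + 1)^(1/3)))/2, True))) + C4*exp(x*Piecewise((sqrt(-4*sqrt(2)/sqrt(-(-2)^(1/3)) + 2*(-2)^(1/3))/2 + sqrt(2)*sqrt(-(-2)^(1/3))/2, Eq(k, 0)), (sqrt(2*k/(3*(sqrt(1 - k^3/27) + 1)^(1/3)) + 2*(sqrt(1 - k^3/27) + 1)^(1/3))/2 + sqrt(-2*k/(3*(sqrt(1 - k^3/27) + 1)^(1/3)) - 2*(sqrt(1 - k^3/27) + 1)^(1/3) - 8/sqrt(2*k/(3*(sqrt(1 - k^3/27) + 1)^(1/3)) + 2*(sqrt(1 - k^3/27) + 1)^(1/3)))/2, True)))


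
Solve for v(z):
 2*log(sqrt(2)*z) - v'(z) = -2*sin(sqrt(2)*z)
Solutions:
 v(z) = C1 + 2*z*log(z) - 2*z + z*log(2) - sqrt(2)*cos(sqrt(2)*z)


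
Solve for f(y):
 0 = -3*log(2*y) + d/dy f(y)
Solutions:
 f(y) = C1 + 3*y*log(y) - 3*y + y*log(8)


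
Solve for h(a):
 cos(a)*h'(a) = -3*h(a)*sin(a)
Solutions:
 h(a) = C1*cos(a)^3


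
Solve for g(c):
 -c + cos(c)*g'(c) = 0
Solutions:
 g(c) = C1 + Integral(c/cos(c), c)


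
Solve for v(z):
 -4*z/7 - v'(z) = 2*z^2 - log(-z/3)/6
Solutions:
 v(z) = C1 - 2*z^3/3 - 2*z^2/7 + z*log(-z)/6 + z*(-log(3) - 1)/6


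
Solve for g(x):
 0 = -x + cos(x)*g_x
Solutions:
 g(x) = C1 + Integral(x/cos(x), x)


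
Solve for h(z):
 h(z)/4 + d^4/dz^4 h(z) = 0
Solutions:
 h(z) = (C1*sin(z/2) + C2*cos(z/2))*exp(-z/2) + (C3*sin(z/2) + C4*cos(z/2))*exp(z/2)


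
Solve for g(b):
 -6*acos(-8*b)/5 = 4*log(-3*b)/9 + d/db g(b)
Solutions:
 g(b) = C1 - 4*b*log(-b)/9 - 6*b*acos(-8*b)/5 - 4*b*log(3)/9 + 4*b/9 - 3*sqrt(1 - 64*b^2)/20


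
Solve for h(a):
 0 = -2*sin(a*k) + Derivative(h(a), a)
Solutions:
 h(a) = C1 - 2*cos(a*k)/k


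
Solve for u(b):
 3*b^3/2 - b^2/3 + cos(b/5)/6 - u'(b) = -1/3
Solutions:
 u(b) = C1 + 3*b^4/8 - b^3/9 + b/3 + 5*sin(b/5)/6


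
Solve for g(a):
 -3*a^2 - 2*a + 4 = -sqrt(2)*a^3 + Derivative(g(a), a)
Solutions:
 g(a) = C1 + sqrt(2)*a^4/4 - a^3 - a^2 + 4*a


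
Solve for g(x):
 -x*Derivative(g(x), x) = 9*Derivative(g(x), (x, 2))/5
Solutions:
 g(x) = C1 + C2*erf(sqrt(10)*x/6)


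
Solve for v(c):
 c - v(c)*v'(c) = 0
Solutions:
 v(c) = -sqrt(C1 + c^2)
 v(c) = sqrt(C1 + c^2)


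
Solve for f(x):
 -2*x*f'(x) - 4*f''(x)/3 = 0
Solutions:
 f(x) = C1 + C2*erf(sqrt(3)*x/2)


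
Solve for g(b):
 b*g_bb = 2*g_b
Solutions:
 g(b) = C1 + C2*b^3


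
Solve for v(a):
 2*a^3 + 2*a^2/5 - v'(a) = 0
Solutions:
 v(a) = C1 + a^4/2 + 2*a^3/15


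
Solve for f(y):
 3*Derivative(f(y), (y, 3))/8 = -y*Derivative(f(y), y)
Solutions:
 f(y) = C1 + Integral(C2*airyai(-2*3^(2/3)*y/3) + C3*airybi(-2*3^(2/3)*y/3), y)


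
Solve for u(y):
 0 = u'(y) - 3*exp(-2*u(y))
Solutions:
 u(y) = log(-sqrt(C1 + 6*y))
 u(y) = log(C1 + 6*y)/2


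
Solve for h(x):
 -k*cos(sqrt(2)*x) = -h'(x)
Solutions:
 h(x) = C1 + sqrt(2)*k*sin(sqrt(2)*x)/2


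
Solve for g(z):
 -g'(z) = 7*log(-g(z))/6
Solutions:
 -li(-g(z)) = C1 - 7*z/6


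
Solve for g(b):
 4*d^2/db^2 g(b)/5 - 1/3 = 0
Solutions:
 g(b) = C1 + C2*b + 5*b^2/24


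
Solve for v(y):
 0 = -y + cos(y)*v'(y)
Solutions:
 v(y) = C1 + Integral(y/cos(y), y)


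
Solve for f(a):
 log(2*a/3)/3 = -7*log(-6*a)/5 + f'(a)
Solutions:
 f(a) = C1 + 26*a*log(a)/15 + a*(-26/15 + log(6144)/15 + log(6) + 7*I*pi/5)


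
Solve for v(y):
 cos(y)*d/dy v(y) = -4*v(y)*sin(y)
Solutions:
 v(y) = C1*cos(y)^4


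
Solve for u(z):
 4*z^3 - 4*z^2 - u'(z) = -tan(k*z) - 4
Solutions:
 u(z) = C1 + z^4 - 4*z^3/3 + 4*z + Piecewise((-log(cos(k*z))/k, Ne(k, 0)), (0, True))


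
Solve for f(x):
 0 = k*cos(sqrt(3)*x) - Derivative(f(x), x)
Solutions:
 f(x) = C1 + sqrt(3)*k*sin(sqrt(3)*x)/3


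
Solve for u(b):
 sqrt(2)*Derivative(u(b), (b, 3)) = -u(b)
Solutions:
 u(b) = C3*exp(-2^(5/6)*b/2) + (C1*sin(2^(5/6)*sqrt(3)*b/4) + C2*cos(2^(5/6)*sqrt(3)*b/4))*exp(2^(5/6)*b/4)


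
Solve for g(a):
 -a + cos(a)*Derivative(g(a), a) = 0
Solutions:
 g(a) = C1 + Integral(a/cos(a), a)


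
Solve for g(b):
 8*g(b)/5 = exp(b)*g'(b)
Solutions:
 g(b) = C1*exp(-8*exp(-b)/5)


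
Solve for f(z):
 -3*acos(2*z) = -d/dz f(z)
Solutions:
 f(z) = C1 + 3*z*acos(2*z) - 3*sqrt(1 - 4*z^2)/2


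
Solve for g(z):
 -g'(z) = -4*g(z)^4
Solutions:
 g(z) = (-1/(C1 + 12*z))^(1/3)
 g(z) = (-1/(C1 + 4*z))^(1/3)*(-3^(2/3) - 3*3^(1/6)*I)/6
 g(z) = (-1/(C1 + 4*z))^(1/3)*(-3^(2/3) + 3*3^(1/6)*I)/6


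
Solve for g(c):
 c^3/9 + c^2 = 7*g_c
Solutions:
 g(c) = C1 + c^4/252 + c^3/21


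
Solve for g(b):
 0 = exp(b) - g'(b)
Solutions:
 g(b) = C1 + exp(b)


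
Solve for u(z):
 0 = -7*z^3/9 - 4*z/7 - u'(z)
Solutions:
 u(z) = C1 - 7*z^4/36 - 2*z^2/7


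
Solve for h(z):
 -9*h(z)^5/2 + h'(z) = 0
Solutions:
 h(z) = -(-1/(C1 + 18*z))^(1/4)
 h(z) = (-1/(C1 + 18*z))^(1/4)
 h(z) = -I*(-1/(C1 + 18*z))^(1/4)
 h(z) = I*(-1/(C1 + 18*z))^(1/4)


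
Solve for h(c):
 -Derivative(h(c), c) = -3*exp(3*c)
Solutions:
 h(c) = C1 + exp(3*c)


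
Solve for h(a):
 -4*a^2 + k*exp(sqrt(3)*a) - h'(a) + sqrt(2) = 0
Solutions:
 h(a) = C1 - 4*a^3/3 + sqrt(2)*a + sqrt(3)*k*exp(sqrt(3)*a)/3


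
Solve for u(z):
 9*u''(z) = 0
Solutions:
 u(z) = C1 + C2*z


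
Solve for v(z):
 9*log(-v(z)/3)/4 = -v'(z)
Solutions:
 4*Integral(1/(log(-_y) - log(3)), (_y, v(z)))/9 = C1 - z


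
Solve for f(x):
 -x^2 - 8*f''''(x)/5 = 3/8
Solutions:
 f(x) = C1 + C2*x + C3*x^2 + C4*x^3 - x^6/576 - 5*x^4/512


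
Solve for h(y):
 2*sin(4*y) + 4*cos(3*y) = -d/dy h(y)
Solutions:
 h(y) = C1 - 4*sin(3*y)/3 + cos(4*y)/2


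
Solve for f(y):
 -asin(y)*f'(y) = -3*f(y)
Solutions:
 f(y) = C1*exp(3*Integral(1/asin(y), y))


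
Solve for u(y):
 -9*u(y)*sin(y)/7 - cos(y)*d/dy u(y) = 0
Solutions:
 u(y) = C1*cos(y)^(9/7)


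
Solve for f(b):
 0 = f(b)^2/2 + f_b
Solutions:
 f(b) = 2/(C1 + b)


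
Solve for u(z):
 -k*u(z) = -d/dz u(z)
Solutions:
 u(z) = C1*exp(k*z)


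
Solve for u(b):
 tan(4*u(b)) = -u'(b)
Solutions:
 u(b) = -asin(C1*exp(-4*b))/4 + pi/4
 u(b) = asin(C1*exp(-4*b))/4


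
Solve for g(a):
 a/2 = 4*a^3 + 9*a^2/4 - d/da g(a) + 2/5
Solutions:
 g(a) = C1 + a^4 + 3*a^3/4 - a^2/4 + 2*a/5


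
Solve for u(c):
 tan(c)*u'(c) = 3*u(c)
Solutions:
 u(c) = C1*sin(c)^3


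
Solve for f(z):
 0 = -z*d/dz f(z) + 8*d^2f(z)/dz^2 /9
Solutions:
 f(z) = C1 + C2*erfi(3*z/4)


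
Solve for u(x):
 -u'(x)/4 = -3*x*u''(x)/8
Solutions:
 u(x) = C1 + C2*x^(5/3)


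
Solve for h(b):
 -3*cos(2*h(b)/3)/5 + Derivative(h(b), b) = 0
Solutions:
 -3*b/5 - 3*log(sin(2*h(b)/3) - 1)/4 + 3*log(sin(2*h(b)/3) + 1)/4 = C1


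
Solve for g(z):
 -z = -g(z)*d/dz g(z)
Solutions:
 g(z) = -sqrt(C1 + z^2)
 g(z) = sqrt(C1 + z^2)


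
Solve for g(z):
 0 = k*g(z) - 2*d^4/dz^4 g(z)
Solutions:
 g(z) = C1*exp(-2^(3/4)*k^(1/4)*z/2) + C2*exp(2^(3/4)*k^(1/4)*z/2) + C3*exp(-2^(3/4)*I*k^(1/4)*z/2) + C4*exp(2^(3/4)*I*k^(1/4)*z/2)


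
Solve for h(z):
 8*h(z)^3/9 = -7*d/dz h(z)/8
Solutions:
 h(z) = -3*sqrt(14)*sqrt(-1/(C1 - 64*z))/2
 h(z) = 3*sqrt(14)*sqrt(-1/(C1 - 64*z))/2


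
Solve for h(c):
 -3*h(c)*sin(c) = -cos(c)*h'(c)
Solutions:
 h(c) = C1/cos(c)^3


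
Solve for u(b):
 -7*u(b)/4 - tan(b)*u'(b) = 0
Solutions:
 u(b) = C1/sin(b)^(7/4)


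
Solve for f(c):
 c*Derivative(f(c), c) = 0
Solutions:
 f(c) = C1


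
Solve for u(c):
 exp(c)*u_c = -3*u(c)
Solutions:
 u(c) = C1*exp(3*exp(-c))


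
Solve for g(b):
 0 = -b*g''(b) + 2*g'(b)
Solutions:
 g(b) = C1 + C2*b^3


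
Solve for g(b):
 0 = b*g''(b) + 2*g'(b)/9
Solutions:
 g(b) = C1 + C2*b^(7/9)


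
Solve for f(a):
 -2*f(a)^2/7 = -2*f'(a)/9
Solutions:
 f(a) = -7/(C1 + 9*a)


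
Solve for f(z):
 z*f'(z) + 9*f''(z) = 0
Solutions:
 f(z) = C1 + C2*erf(sqrt(2)*z/6)


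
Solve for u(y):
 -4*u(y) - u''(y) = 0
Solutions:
 u(y) = C1*sin(2*y) + C2*cos(2*y)


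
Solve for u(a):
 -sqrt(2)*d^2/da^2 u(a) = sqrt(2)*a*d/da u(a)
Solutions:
 u(a) = C1 + C2*erf(sqrt(2)*a/2)


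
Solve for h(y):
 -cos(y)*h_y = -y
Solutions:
 h(y) = C1 + Integral(y/cos(y), y)


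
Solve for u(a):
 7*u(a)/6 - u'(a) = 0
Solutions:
 u(a) = C1*exp(7*a/6)


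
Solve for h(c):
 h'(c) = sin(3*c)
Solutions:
 h(c) = C1 - cos(3*c)/3


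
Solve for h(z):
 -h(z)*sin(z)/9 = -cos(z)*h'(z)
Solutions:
 h(z) = C1/cos(z)^(1/9)


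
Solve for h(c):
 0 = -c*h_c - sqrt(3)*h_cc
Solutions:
 h(c) = C1 + C2*erf(sqrt(2)*3^(3/4)*c/6)


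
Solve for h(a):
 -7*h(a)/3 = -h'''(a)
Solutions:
 h(a) = C3*exp(3^(2/3)*7^(1/3)*a/3) + (C1*sin(3^(1/6)*7^(1/3)*a/2) + C2*cos(3^(1/6)*7^(1/3)*a/2))*exp(-3^(2/3)*7^(1/3)*a/6)


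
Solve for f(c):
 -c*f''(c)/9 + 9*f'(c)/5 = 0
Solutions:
 f(c) = C1 + C2*c^(86/5)


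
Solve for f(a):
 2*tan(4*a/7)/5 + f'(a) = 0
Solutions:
 f(a) = C1 + 7*log(cos(4*a/7))/10


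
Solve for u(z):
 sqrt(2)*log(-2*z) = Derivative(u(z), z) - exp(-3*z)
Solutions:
 u(z) = C1 + sqrt(2)*z*log(-z) + sqrt(2)*z*(-1 + log(2)) - exp(-3*z)/3


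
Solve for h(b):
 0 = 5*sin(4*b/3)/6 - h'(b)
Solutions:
 h(b) = C1 - 5*cos(4*b/3)/8


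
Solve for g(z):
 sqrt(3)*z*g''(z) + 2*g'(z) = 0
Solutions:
 g(z) = C1 + C2*z^(1 - 2*sqrt(3)/3)


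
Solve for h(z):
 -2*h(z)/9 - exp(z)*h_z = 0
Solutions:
 h(z) = C1*exp(2*exp(-z)/9)


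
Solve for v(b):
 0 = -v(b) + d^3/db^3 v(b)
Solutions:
 v(b) = C3*exp(b) + (C1*sin(sqrt(3)*b/2) + C2*cos(sqrt(3)*b/2))*exp(-b/2)


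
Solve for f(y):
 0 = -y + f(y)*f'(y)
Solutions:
 f(y) = -sqrt(C1 + y^2)
 f(y) = sqrt(C1 + y^2)


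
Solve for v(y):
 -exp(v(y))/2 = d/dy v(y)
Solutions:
 v(y) = log(1/(C1 + y)) + log(2)


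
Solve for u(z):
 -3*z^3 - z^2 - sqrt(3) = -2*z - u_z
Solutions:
 u(z) = C1 + 3*z^4/4 + z^3/3 - z^2 + sqrt(3)*z


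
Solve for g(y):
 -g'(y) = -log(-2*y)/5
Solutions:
 g(y) = C1 + y*log(-y)/5 + y*(-1 + log(2))/5


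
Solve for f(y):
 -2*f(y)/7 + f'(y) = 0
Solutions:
 f(y) = C1*exp(2*y/7)


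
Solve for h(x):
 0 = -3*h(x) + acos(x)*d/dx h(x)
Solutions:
 h(x) = C1*exp(3*Integral(1/acos(x), x))


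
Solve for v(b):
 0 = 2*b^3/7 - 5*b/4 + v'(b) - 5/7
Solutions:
 v(b) = C1 - b^4/14 + 5*b^2/8 + 5*b/7


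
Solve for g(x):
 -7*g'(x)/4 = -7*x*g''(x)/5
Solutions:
 g(x) = C1 + C2*x^(9/4)


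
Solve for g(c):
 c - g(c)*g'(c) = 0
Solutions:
 g(c) = -sqrt(C1 + c^2)
 g(c) = sqrt(C1 + c^2)


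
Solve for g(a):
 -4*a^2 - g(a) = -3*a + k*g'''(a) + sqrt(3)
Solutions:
 g(a) = C1*exp(a*(-1/k)^(1/3)) + C2*exp(a*(-1/k)^(1/3)*(-1 + sqrt(3)*I)/2) + C3*exp(-a*(-1/k)^(1/3)*(1 + sqrt(3)*I)/2) - 4*a^2 + 3*a - sqrt(3)
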